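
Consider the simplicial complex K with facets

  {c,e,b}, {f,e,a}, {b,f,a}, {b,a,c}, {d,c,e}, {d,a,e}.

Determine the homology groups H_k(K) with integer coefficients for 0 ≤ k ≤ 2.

We work with the vertex ordering a < b < c < d < e < f. The simplices of K, each written with vertices in increasing order, are:

  0-simplices (6): a, b, c, d, e, f
  1-simplices (12): ab, ac, ad, ae, af, bc, be, bf, cd, ce, de, ef
  2-simplices (6): abc, abf, ade, aef, bce, cde

giving chain groups C_0 ≅ Z^6, C_1 ≅ Z^12, C_2 ≅ Z^6.

Boundary ∂_1: C_1 → C_0 is given by ∂[p,q] = [q] − [p]. For instance
  ∂bc = c − b.
This gives a 6×12 integer matrix of rank 5; reducing to Smith normal form yields diagonal entries (1,1,1,1,1).

The boundary map ∂_2: C_2 → C_1 maps a triangle to the signed sum of its edges. For instance
  ∂bce = ce − be + bc,
  ∂cde = de − ce + cd.
This gives a 12×6 integer matrix of rank 6; reducing to Smith normal form yields diagonal entries (1,1,1,1,1,1).

Reading off H_k = ker ∂_k / im ∂_{k+1}:

  H_0: rank C_0 − rank ∂_1 = 6 − 5 = 1, and the invariant factors of ∂_1 are all 1, so H_0 = Z.
  H_1: rank ker ∂_1 − rank ∂_2 = (12 − 5) − 6 = 1, and the invariant factors of ∂_2 are all 1, so H_1 = Z.
  H_2: rank ker ∂_2 − rank ∂_3 = (6 − 6) − 0 = 0, and there is no ∂_3, so H_2 = 0.

(K is a triangulation of the cylinder S^1 x I.)

H_0 = Z,  H_1 = Z,  H_2 = 0.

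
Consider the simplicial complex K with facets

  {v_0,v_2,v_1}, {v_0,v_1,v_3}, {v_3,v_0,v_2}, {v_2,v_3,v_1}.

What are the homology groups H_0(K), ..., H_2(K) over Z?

H_0 = Z,  H_1 = 0,  H_2 = Z.

We work with the vertex ordering v_0 < v_1 < v_2 < v_3. The simplices of K, each written with vertices in increasing order, are:

  0-simplices (4): [v_0], [v_1], [v_2], [v_3]
  1-simplices (6): [v_0,v_1], [v_0,v_2], [v_0,v_3], [v_1,v_2], [v_1,v_3], [v_2,v_3]
  2-simplices (4): [v_0,v_1,v_2], [v_0,v_1,v_3], [v_0,v_2,v_3], [v_1,v_2,v_3]

so the chain groups are C_0 ≅ Z^4, C_1 ≅ Z^6, C_2 ≅ Z^4.

∂_1: C_1 → C_0 maps an edge to its endpoints' difference, ∂[p,q] = q − p. For instance
  ∂[v_1,v_3] = [v_3] − [v_1].
The 4×6 boundary matrix has rank 3 and Smith normal form diag(1,1,1).

The boundary map ∂_2: C_2 → C_1 maps a triangle to the signed sum of its edges. For instance
  ∂[v_1,v_2,v_3] = [v_2,v_3] − [v_1,v_3] + [v_1,v_2],
  ∂[v_0,v_1,v_3] = [v_1,v_3] − [v_0,v_3] + [v_0,v_1].
The resulting 6×4 matrix has rank 3, and its Smith normal form has invariant factors (1,1,1).

Reading off H_k = ker ∂_k / im ∂_{k+1}:

  H_0: rank C_0 − rank ∂_1 = 4 − 3 = 1, and the invariant factors of ∂_1 are all 1, so H_0 ≅ Z.
  H_1: rank ker ∂_1 − rank ∂_2 = (6 − 3) − 3 = 0, and the invariant factors of ∂_2 are all 1, so H_1 ≅ 0.
  H_2: rank ker ∂_2 − rank ∂_3 = (4 − 3) − 0 = 1, and there is no ∂_3, so H_2 ≅ Z.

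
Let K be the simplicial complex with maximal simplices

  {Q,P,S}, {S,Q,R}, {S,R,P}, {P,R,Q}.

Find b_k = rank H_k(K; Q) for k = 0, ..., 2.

b_0 = 1, b_1 = 0, b_2 = 1.

We work with the vertex ordering P < Q < R < S. The simplices of K, each written with vertices in increasing order, are:

  0-simplices (4): P, Q, R, S
  1-simplices (6): PQ, PR, PS, QR, QS, RS
  2-simplices (4): PQR, PQS, PRS, QRS

so the chain groups are C_0 ≅ Z^4, C_1 ≅ Z^6, C_2 ≅ Z^4.

Boundary ∂_1: C_1 → C_0 maps an edge to its endpoints' difference, ∂[p,q] = q − p. For instance
  ∂QS = S − Q.
This gives a 4×6 integer matrix of rank 3; reducing to Smith normal form yields diagonal entries (1,1,1).

The boundary map ∂_2: C_2 → C_1 sends each 2-simplex [p,q,r] to [q,r] − [p,r] + [p,q]. For instance
  ∂PQR = QR − PR + PQ,
  ∂QRS = RS − QS + QR.
As a 6×4 matrix over Z this has rank 3, with invariant factors (1,1,1).

Now H_k = ker ∂_k / im ∂_{k+1}, so:

  H_0: rank C_0 − rank ∂_1 = 4 − 3 = 1, and the invariant factors of ∂_1 are all 1, so H_0 ≅ Z.
  H_1: rank ker ∂_1 − rank ∂_2 = (6 − 3) − 3 = 0, and the invariant factors of ∂_2 are all 1, so H_1 ≅ 0.
  H_2: rank ker ∂_2 − rank ∂_3 = (4 − 3) − 0 = 1, and there is no ∂_3, so H_2 ≅ Z.

As a check, the Euler characteristic is 4 − 6 + 4 = 2, which agrees with 1 − 0 + 1 = 2.

Hence the Betti numbers are b_0 = 1, b_1 = 0, b_2 = 1.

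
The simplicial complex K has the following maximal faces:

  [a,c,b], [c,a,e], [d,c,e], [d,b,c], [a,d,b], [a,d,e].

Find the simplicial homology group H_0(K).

H_0 = Z.

We work with the vertex ordering a < b < c < d < e. The simplices of K, each written with vertices in increasing order, are:

  0-simplices (5): a, b, c, d, e
  1-simplices (9): ab, ac, ad, ae, bc, bd, cd, ce, de
  2-simplices (6): abc, abd, ace, ade, bcd, cde

giving chain groups C_0 ≅ Z^5, C_1 ≅ Z^9, C_2 ≅ Z^6.

∂_1: C_1 → C_0 sends each edge [p,q] (with p < q) to q − p. For instance
  ∂ac = c − a.
The resulting 5×9 matrix has rank 4, and its Smith normal form has invariant factors (1,1,1,1).

The boundary map ∂_2: C_2 → C_1 maps a triangle to the signed sum of its edges. For instance
  ∂abc = bc − ac + ab,
  ∂cde = de − ce + cd.
This gives a 9×6 integer matrix of rank 5; reducing to Smith normal form yields diagonal entries (1,1,1,1,1).

Reading off H_k = ker ∂_k / im ∂_{k+1}:

  H_0: rank C_0 − rank ∂_1 = 5 − 4 = 1, and the invariant factors of ∂_1 are all 1, so H_0 ≅ Z.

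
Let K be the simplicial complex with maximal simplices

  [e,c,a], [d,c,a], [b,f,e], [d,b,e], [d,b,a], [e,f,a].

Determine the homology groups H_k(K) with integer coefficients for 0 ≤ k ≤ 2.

H_0 = Z,  H_1 = Z,  H_2 = 0.

Fix the vertex order a < b < c < d < e < f and write every simplex with vertices in increasing order. Then dim K = 2 and the simplices of K are:

  0-simplices (6): a, b, c, d, e, f
  1-simplices (12): ab, ac, ad, ae, af, bd, be, bf, cd, ce, de, ef
  2-simplices (6): abd, acd, ace, aef, bde, bef

so the chain groups are C_0 ≅ Z^6, C_1 ≅ Z^12, C_2 ≅ Z^6.

∂_1: C_1 → C_0 sends each edge [p,q] (with p < q) to q − p. For instance
  ∂af = f − a.
The resulting 6×12 matrix has rank 5, and its Smith normal form has invariant factors (1,1,1,1,1).

The boundary map ∂_2: C_2 → C_1 acts by ∂[p,q,r] = [q,r] − [p,r] + [p,q]. For instance
  ∂bde = de − be + bd,
  ∂bef = ef − bf + be.
As a 12×6 matrix over Z this has rank 6, with invariant factors (1,1,1,1,1,1).

Reading off H_k = ker ∂_k / im ∂_{k+1}:

  H_0: rank C_0 − rank ∂_1 = 6 − 5 = 1, and the invariant factors of ∂_1 are all 1, so H_0 = Z.
  H_1: rank ker ∂_1 − rank ∂_2 = (12 − 5) − 6 = 1, and the invariant factors of ∂_2 are all 1, so H_1 = Z.
  H_2: rank ker ∂_2 − rank ∂_3 = (6 − 6) − 0 = 0, and there is no ∂_3, so H_2 = 0.

As a check, the Euler characteristic is 6 − 12 + 6 = 0, which agrees with 1 − 1 + 0 = 0.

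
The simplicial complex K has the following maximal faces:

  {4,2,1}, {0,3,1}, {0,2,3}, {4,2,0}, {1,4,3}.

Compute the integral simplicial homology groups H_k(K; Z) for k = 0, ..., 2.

We work with the vertex ordering 0 < 1 < 2 < 3 < 4. The simplices of K, each written with vertices in increasing order, are:

  0-simplices (5): [0], [1], [2], [3], [4]
  1-simplices (10): [0,1], [0,2], [0,3], [0,4], [1,2], [1,3], [1,4], [2,3], [2,4], [3,4]
  2-simplices (5): [0,1,3], [0,2,3], [0,2,4], [1,2,4], [1,3,4]

Hence C_0 ≅ Z^5, C_1 ≅ Z^10, C_2 ≅ Z^5.

Boundary ∂_1: C_1 → C_0 is given by ∂[p,q] = [q] − [p]. For instance
  ∂[0,4] = [4] − [0].
As a 5×10 matrix over Z this has rank 4, with invariant factors (1,1,1,1).

Boundary ∂_2: C_2 → C_1 sends each 2-simplex [p,q,r] to [q,r] − [p,r] + [p,q]. For instance
  ∂[0,2,3] = [2,3] − [0,3] + [0,2],
  ∂[0,2,4] = [2,4] − [0,4] + [0,2].
The 10×5 boundary matrix has rank 5 and Smith normal form diag(1,1,1,1,1).

Computing H_k = (kernel of ∂_k) / (image of ∂_{k+1}):

  H_0: rank C_0 − rank ∂_1 = 5 − 4 = 1, and the invariant factors of ∂_1 are all 1, so H_0 ≅ Z.
  H_1: rank ker ∂_1 − rank ∂_2 = (10 − 4) − 5 = 1, and the invariant factors of ∂_2 are all 1, so H_1 ≅ Z.
  H_2: rank ker ∂_2 − rank ∂_3 = (5 − 5) − 0 = 0, and there is no ∂_3, so H_2 ≅ 0.

H_0 ≅ Z,  H_1 ≅ Z,  H_2 = 0.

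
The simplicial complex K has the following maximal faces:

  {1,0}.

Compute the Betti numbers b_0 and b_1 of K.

K has 2 vertices, 1 edge.
rank ∂_0 = 0, rank ∂_1 = 1 ⇒ b_0 = 2 − 0 − 1 = 1; all invariant factors of ∂_1 are 1 so no torsion. So H_0 ≅ Z.
rank ∂_1 = 1, rank ∂_2 = 0 ⇒ b_1 = 1 − 1 − 0 = 0. So H_1 ≅ 0.

b_0 = 1, b_1 = 0.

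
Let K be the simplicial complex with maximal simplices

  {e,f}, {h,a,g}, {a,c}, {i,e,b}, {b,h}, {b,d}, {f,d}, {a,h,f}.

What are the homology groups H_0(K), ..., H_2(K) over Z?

H_0 = Z,  H_1 = Z^2,  H_2 = 0.

Take the total order a < b < c < d < e < f < g < h < i on the vertex set. Then K (dimension 2) consists of the simplices:

  0-simplices (9): a, b, c, d, e, f, g, h, i
  1-simplices (13): ac, af, ag, ah, bd, be, bh, bi, df, ef, ei, fh, gh
  2-simplices (3): afh, agh, bei

giving chain groups C_0 ≅ Z^9, C_1 ≅ Z^13, C_2 ≅ Z^3.

The boundary map ∂_1: C_1 → C_0 is given by ∂[p,q] = [q] − [p]. For instance
  ∂af = f − a.
The 9×13 boundary matrix has rank 8 and Smith normal form diag(1,1,1,1,1,1,1,1).

The boundary map ∂_2: C_2 → C_1 sends each 2-simplex [p,q,r] to [q,r] − [p,r] + [p,q]. For instance
  ∂bei = ei − bi + be,
  ∂agh = gh − ah + ag.
As a 13×3 matrix over Z this has rank 3, with invariant factors (1,1,1).

Computing H_k = (kernel of ∂_k) / (image of ∂_{k+1}):

  H_0: rank C_0 − rank ∂_1 = 9 − 8 = 1, and the invariant factors of ∂_1 are all 1, so H_0 = Z.
  H_1: rank ker ∂_1 − rank ∂_2 = (13 − 8) − 3 = 2, and the invariant factors of ∂_2 are all 1, so H_1 = Z^2.
  H_2: rank ker ∂_2 − rank ∂_3 = (3 − 3) − 0 = 0, and there is no ∂_3, so H_2 = 0.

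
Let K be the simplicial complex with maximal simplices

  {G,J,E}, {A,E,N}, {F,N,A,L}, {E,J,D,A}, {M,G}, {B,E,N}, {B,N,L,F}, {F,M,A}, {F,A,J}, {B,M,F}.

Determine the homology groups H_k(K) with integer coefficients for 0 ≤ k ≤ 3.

H_0 ≅ Z,  H_1 ≅ Z,  H_2 = 0,  H_3 = 0.

Order the vertices as A < B < D < E < F < G < J < L < M < N. Listing each simplex with vertices in this order, K has dimension 3 with simplices:

  0-simplices (10): A, B, D, E, F, G, J, L, M, N
  1-simplices (24): AD, AE, AF, AJ, AL, AM, AN, BE, BF, BL, BM, BN, DE, DJ, EG, EJ, EN, FJ, FL, FM, FN, GJ, GM, LN
  2-simplices (17): ADE, ADJ, AEJ, AEN, AFJ, AFL, AFM, AFN, ALN, BEN, BFL, BFM, BFN, BLN, DEJ, EGJ, FLN
  3-simplices (3): ADEJ, AFLN, BFLN

Hence C_0 ≅ Z^10, C_1 ≅ Z^24, C_2 ≅ Z^17, C_3 ≅ Z^3.

The boundary map ∂_1: C_1 → C_0 maps an edge to its endpoints' difference, ∂[p,q] = q − p. For instance
  ∂BF = F − B.
The 10×24 boundary matrix has rank 9 and Smith normal form diag(1,1,1,1,1,1,1,1,1).

∂_2: C_2 → C_1 maps a triangle to the signed sum of its edges. For instance
  ∂AFL = FL − AL + AF,
  ∂BFM = FM − BM + BF.
This gives a 24×17 integer matrix of rank 14; reducing to Smith normal form yields diagonal entries (1,1,1,1,1,1,1,1,1,1,1,1,1,1).

The boundary map ∂_3: C_3 → C_2 sends each 3-simplex σ to the alternating sum Σ_i (−1)^i (σ with its i-th vertex removed). For instance
  ∂ADEJ = DEJ − AEJ + ADJ − ADE,
  ∂BFLN = FLN − BLN + BFN − BFL.
The 17×3 boundary matrix has rank 3 and Smith normal form diag(1,1,1).

Now H_k = ker ∂_k / im ∂_{k+1}, so:

  H_0: rank C_0 − rank ∂_1 = 10 − 9 = 1, and the invariant factors of ∂_1 are all 1, so H_0 ≅ Z.
  H_1: rank ker ∂_1 − rank ∂_2 = (24 − 9) − 14 = 1, and the invariant factors of ∂_2 are all 1, so H_1 ≅ Z.
  H_2: rank ker ∂_2 − rank ∂_3 = (17 − 14) − 3 = 0, and the invariant factors of ∂_3 are all 1, so H_2 ≅ 0.
  H_3: rank ker ∂_3 − rank ∂_4 = (3 − 3) − 0 = 0, and there is no ∂_4, so H_3 ≅ 0.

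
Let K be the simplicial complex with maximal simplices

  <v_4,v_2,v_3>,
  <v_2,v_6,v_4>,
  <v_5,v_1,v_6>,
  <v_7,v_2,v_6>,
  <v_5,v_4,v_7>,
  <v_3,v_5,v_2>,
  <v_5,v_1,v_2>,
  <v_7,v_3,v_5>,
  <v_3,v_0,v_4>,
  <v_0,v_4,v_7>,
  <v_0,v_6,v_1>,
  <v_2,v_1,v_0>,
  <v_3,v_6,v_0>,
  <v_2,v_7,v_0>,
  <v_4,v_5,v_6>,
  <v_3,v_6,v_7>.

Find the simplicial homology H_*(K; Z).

H_0 ≅ Z,  H_1 ≅ Z^2,  H_2 ≅ Z.

Take the total order v_0 < v_1 < v_2 < v_3 < v_4 < v_5 < v_6 < v_7 on the vertex set. Then K (dimension 2) consists of the simplices:

  0-simplices (8): [v_0], [v_1], [v_2], [v_3], [v_4], [v_5], [v_6], [v_7]
  1-simplices (24): (24 of them)
  2-simplices (16): (16 of them)

Hence C_0 ≅ Z^8, C_1 ≅ Z^24, C_2 ≅ Z^16.

Boundary ∂_1: C_1 → C_0 sends each edge [p,q] (with p < q) to q − p. For instance
  ∂[v_2,v_3] = [v_3] − [v_2].
This gives a 8×24 integer matrix of rank 7; reducing to Smith normal form yields diagonal entries (1,1,1,1,1,1,1).

Boundary ∂_2: C_2 → C_1 maps a triangle to the signed sum of its edges. For instance
  ∂[v_0,v_1,v_6] = [v_1,v_6] − [v_0,v_6] + [v_0,v_1],
  ∂[v_2,v_3,v_5] = [v_3,v_5] − [v_2,v_5] + [v_2,v_3].
The resulting 24×16 matrix has rank 15, and its Smith normal form has invariant factors (1,1,1,1,1,1,1,1,1,1,1,1,1,1,1).

Now H_k = ker ∂_k / im ∂_{k+1}, so:

  H_0: rank C_0 − rank ∂_1 = 8 − 7 = 1, and the invariant factors of ∂_1 are all 1, so H_0 ≅ Z.
  H_1: rank ker ∂_1 − rank ∂_2 = (24 − 7) − 15 = 2, and the invariant factors of ∂_2 are all 1, so H_1 ≅ Z^2.
  H_2: rank ker ∂_2 − rank ∂_3 = (16 − 15) − 0 = 1, and there is no ∂_3, so H_2 ≅ Z.

As a check, the Euler characteristic is 8 − 24 + 16 = 0, which agrees with 1 − 2 + 1 = 0.
(K is a triangulation of the torus T^2.)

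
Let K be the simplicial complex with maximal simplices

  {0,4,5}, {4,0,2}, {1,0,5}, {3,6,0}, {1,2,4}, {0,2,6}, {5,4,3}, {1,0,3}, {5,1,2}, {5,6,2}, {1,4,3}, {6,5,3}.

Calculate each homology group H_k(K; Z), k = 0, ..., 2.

We work with the vertex ordering 0 < 1 < 2 < 3 < 4 < 5 < 6. The simplices of K, each written with vertices in increasing order, are:

  0-simplices (7): [0], [1], [2], [3], [4], [5], [6]
  1-simplices (18): [0,1], [0,2], [0,3], [0,4], [0,5], [0,6], [1,2], [1,3], [1,4], [1,5], [2,4], [2,5], [2,6], [3,4], [3,5], [3,6], [4,5], [5,6]
  2-simplices (12): [0,1,3], [0,1,5], [0,2,4], [0,2,6], [0,3,6], [0,4,5], [1,2,4], [1,2,5], [1,3,4], [2,5,6], [3,4,5], [3,5,6]

giving chain groups C_0 ≅ Z^7, C_1 ≅ Z^18, C_2 ≅ Z^12.

∂_1: C_1 → C_0 sends each edge [p,q] (with p < q) to q − p.
The resulting 7×18 matrix has rank 6, and its Smith normal form has invariant factors (1,1,1,1,1,1).

The boundary map ∂_2: C_2 → C_1 acts by ∂[p,q,r] = [q,r] − [p,r] + [p,q]. For instance
  ∂[0,2,6] = [2,6] − [0,6] + [0,2],
  ∂[0,3,6] = [3,6] − [0,6] + [0,3].
The resulting 18×12 matrix has rank 12, and its Smith normal form has invariant factors (1,1,1,1,1,1,1,1,1,1,1,2).

Computing H_k = (kernel of ∂_k) / (image of ∂_{k+1}):

  H_0: rank C_0 − rank ∂_1 = 7 − 6 = 1, and the invariant factors of ∂_1 are all 1, so H_0 = Z.
  H_1: rank ker ∂_1 − rank ∂_2 = (18 − 6) − 12 = 0, and ∂_2 has invariant factor 2 > 1, so H_1 = Z/2.
  H_2: rank ker ∂_2 − rank ∂_3 = (12 − 12) − 0 = 0, and there is no ∂_3, so H_2 = 0.

H_0 = Z,  H_1 = Z/2,  H_2 = 0.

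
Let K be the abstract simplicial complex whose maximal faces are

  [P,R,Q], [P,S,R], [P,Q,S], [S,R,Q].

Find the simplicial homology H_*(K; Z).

H_0 ≅ Z,  H_1 = 0,  H_2 ≅ Z.

Order the vertices as P < Q < R < S. Listing each simplex with vertices in this order, K has dimension 2 with simplices:

  0-simplices (4): P, Q, R, S
  1-simplices (6): PQ, PR, PS, QR, QS, RS
  2-simplices (4): PQR, PQS, PRS, QRS

Hence C_0 ≅ Z^4, C_1 ≅ Z^6, C_2 ≅ Z^4.

Boundary ∂_1: C_1 → C_0 maps an edge to its endpoints' difference, ∂[p,q] = q − p.
This gives a 4×6 integer matrix of rank 3; reducing to Smith normal form yields diagonal entries (1,1,1).

The boundary map ∂_2: C_2 → C_1 sends each 2-simplex [p,q,r] to [q,r] − [p,r] + [p,q]. For instance
  ∂PRS = RS − PS + PR,
  ∂QRS = RS − QS + QR.
As a 6×4 matrix over Z this has rank 3, with invariant factors (1,1,1).

Reading off H_k = ker ∂_k / im ∂_{k+1}:

  H_0: rank C_0 − rank ∂_1 = 4 − 3 = 1, and the invariant factors of ∂_1 are all 1, so H_0 ≅ Z.
  H_1: rank ker ∂_1 − rank ∂_2 = (6 − 3) − 3 = 0, and the invariant factors of ∂_2 are all 1, so H_1 ≅ 0.
  H_2: rank ker ∂_2 − rank ∂_3 = (4 − 3) − 0 = 1, and there is no ∂_3, so H_2 ≅ Z.

(K is a triangulation of the 2-sphere S^2.)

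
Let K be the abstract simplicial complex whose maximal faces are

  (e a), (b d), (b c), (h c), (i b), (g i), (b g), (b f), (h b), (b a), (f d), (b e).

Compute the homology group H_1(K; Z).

H_1 ≅ Z^4.

K has 9 vertices, 12 edges.
rank ∂_1 = 8, rank ∂_2 = 0 ⇒ b_1 = 12 − 8 − 0 = 4. So H_1 = Z^4.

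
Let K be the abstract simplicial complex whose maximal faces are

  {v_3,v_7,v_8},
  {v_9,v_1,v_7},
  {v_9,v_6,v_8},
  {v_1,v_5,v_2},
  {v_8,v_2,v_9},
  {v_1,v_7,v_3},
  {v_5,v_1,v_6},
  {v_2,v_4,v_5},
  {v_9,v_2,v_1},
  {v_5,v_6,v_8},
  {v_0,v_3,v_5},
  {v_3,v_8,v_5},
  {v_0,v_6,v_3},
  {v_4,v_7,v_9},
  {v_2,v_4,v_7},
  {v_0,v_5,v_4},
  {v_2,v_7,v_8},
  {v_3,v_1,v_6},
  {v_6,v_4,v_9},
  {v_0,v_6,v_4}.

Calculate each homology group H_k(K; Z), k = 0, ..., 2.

K has 10 vertices, 30 edges, 20 triangles.
rank ∂_0 = 0, rank ∂_1 = 9 ⇒ b_0 = 10 − 0 − 9 = 1; all invariant factors of ∂_1 are 1 so no torsion. So H_0 = Z.
rank ∂_1 = 9, rank ∂_2 = 20 ⇒ b_1 = 30 − 9 − 20 = 1; ∂_2 has invariant factor(s) [2] giving torsion. So H_1 = Z ⊕ Z_2.
rank ∂_2 = 20, rank ∂_3 = 0 ⇒ b_2 = 20 − 20 − 0 = 0. So H_2 = 0.

H_0 = Z,  H_1 = Z ⊕ Z_2,  H_2 = 0.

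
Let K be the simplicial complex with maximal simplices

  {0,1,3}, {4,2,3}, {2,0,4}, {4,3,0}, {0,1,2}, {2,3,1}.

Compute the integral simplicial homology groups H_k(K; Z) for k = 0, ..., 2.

We work with the vertex ordering 0 < 1 < 2 < 3 < 4. The simplices of K, each written with vertices in increasing order, are:

  0-simplices (5): [0], [1], [2], [3], [4]
  1-simplices (9): [0,1], [0,2], [0,3], [0,4], [1,2], [1,3], [2,3], [2,4], [3,4]
  2-simplices (6): [0,1,2], [0,1,3], [0,2,4], [0,3,4], [1,2,3], [2,3,4]

Hence C_0 ≅ Z^5, C_1 ≅ Z^9, C_2 ≅ Z^6.

∂_1: C_1 → C_0 maps an edge to its endpoints' difference, ∂[p,q] = q − p.
This gives a 5×9 integer matrix of rank 4; reducing to Smith normal form yields diagonal entries (1,1,1,1).

The boundary map ∂_2: C_2 → C_1 sends each 2-simplex [p,q,r] to [q,r] − [p,r] + [p,q]. For instance
  ∂[1,2,3] = [2,3] − [1,3] + [1,2],
  ∂[0,1,3] = [1,3] − [0,3] + [0,1].
The resulting 9×6 matrix has rank 5, and its Smith normal form has invariant factors (1,1,1,1,1).

Now H_k = ker ∂_k / im ∂_{k+1}, so:

  H_0: rank C_0 − rank ∂_1 = 5 − 4 = 1, and the invariant factors of ∂_1 are all 1, so H_0 = Z.
  H_1: rank ker ∂_1 − rank ∂_2 = (9 − 4) − 5 = 0, and the invariant factors of ∂_2 are all 1, so H_1 = 0.
  H_2: rank ker ∂_2 − rank ∂_3 = (6 − 5) − 0 = 1, and there is no ∂_3, so H_2 = Z.

As a check, the Euler characteristic is 5 − 9 + 6 = 2, which agrees with 1 − 0 + 1 = 2.

H_0 ≅ Z,  H_1 = 0,  H_2 ≅ Z.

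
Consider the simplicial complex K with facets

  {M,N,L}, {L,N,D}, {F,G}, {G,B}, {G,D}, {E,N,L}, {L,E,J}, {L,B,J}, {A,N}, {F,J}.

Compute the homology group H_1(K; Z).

H_1 ≅ Z^2.

We work with the vertex ordering A < B < D < E < F < G < J < L < M < N. The simplices of K, each written with vertices in increasing order, are:

  0-simplices (10): A, B, D, E, F, G, J, L, M, N
  1-simplices (16): AN, BG, BJ, BL, DG, DL, DN, EJ, EL, EN, FG, FJ, JL, LM, LN, MN
  2-simplices (5): BJL, DLN, EJL, ELN, LMN

so the chain groups are C_0 ≅ Z^10, C_1 ≅ Z^16, C_2 ≅ Z^5.

The boundary map ∂_1: C_1 → C_0 sends each edge [p,q] (with p < q) to q − p.
The resulting 10×16 matrix has rank 9, and its Smith normal form has invariant factors (1,1,1,1,1,1,1,1,1).

The boundary map ∂_2: C_2 → C_1 sends each 2-simplex [p,q,r] to [q,r] − [p,r] + [p,q]. For instance
  ∂BJL = JL − BL + BJ,
  ∂LMN = MN − LN + LM.
The resulting 16×5 matrix has rank 5, and its Smith normal form has invariant factors (1,1,1,1,1).

Reading off H_k = ker ∂_k / im ∂_{k+1}:

  H_1: rank ker ∂_1 − rank ∂_2 = (16 − 9) − 5 = 2, and the invariant factors of ∂_2 are all 1, so H_1 ≅ Z^2.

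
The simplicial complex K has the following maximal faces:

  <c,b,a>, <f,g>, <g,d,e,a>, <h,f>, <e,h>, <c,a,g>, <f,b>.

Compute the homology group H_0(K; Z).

Take the total order a < b < c < d < e < f < g < h on the vertex set. Then K (dimension 3) consists of the simplices:

  0-simplices (8): a, b, c, d, e, f, g, h
  1-simplices (14): ab, ac, ad, ae, ag, bc, bf, cg, de, dg, eg, eh, fg, fh
  2-simplices (6): abc, acg, ade, adg, aeg, deg
  3-simplices (1): adeg

Hence C_0 ≅ Z^8, C_1 ≅ Z^14, C_2 ≅ Z^6, C_3 ≅ Z^1.

∂_1: C_1 → C_0 is given by ∂[p,q] = [q] − [p]. For instance
  ∂cg = g − c.
The 8×14 boundary matrix has rank 7 and Smith normal form diag(1,1,1,1,1,1,1).

∂_2: C_2 → C_1 sends each 2-simplex [p,q,r] to [q,r] − [p,r] + [p,q]. For instance
  ∂aeg = eg − ag + ae,
  ∂abc = bc − ac + ab.
As a 14×6 matrix over Z this has rank 5, with invariant factors (1,1,1,1,1).

The boundary map ∂_3: C_3 → C_2 sends each 3-simplex σ to the alternating sum Σ_i (−1)^i (σ with its i-th vertex removed). For instance
  ∂adeg = deg − aeg + adg − ade.
This gives a 6×1 integer matrix of rank 1; reducing to Smith normal form yields diagonal entries (1).

Now H_k = ker ∂_k / im ∂_{k+1}, so:

  H_0: rank C_0 − rank ∂_1 = 8 − 7 = 1, and the invariant factors of ∂_1 are all 1, so H_0 = Z.

H_0 = Z.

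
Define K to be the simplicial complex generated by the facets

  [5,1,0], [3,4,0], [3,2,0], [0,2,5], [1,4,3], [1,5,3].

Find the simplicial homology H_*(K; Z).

H_0 ≅ Z,  H_1 ≅ Z,  H_2 = 0.

Take the total order 0 < 1 < 2 < 3 < 4 < 5 on the vertex set. Then K (dimension 2) consists of the simplices:

  0-simplices (6): [0], [1], [2], [3], [4], [5]
  1-simplices (12): [0,1], [0,2], [0,3], [0,4], [0,5], [1,3], [1,4], [1,5], [2,3], [2,5], [3,4], [3,5]
  2-simplices (6): [0,1,5], [0,2,3], [0,2,5], [0,3,4], [1,3,4], [1,3,5]

giving chain groups C_0 ≅ Z^6, C_1 ≅ Z^12, C_2 ≅ Z^6.

The boundary map ∂_1: C_1 → C_0 sends each edge [p,q] (with p < q) to q − p. For instance
  ∂[0,5] = [5] − [0].
The resulting 6×12 matrix has rank 5, and its Smith normal form has invariant factors (1,1,1,1,1).

∂_2: C_2 → C_1 sends each 2-simplex [p,q,r] to [q,r] − [p,r] + [p,q]. For instance
  ∂[0,2,3] = [2,3] − [0,3] + [0,2],
  ∂[0,1,5] = [1,5] − [0,5] + [0,1].
As a 12×6 matrix over Z this has rank 6, with invariant factors (1,1,1,1,1,1).

From H_k ≅ ker(∂_k) / im(∂_{k+1}) we obtain:

  H_0: rank C_0 − rank ∂_1 = 6 − 5 = 1, and the invariant factors of ∂_1 are all 1, so H_0 = Z.
  H_1: rank ker ∂_1 − rank ∂_2 = (12 − 5) − 6 = 1, and the invariant factors of ∂_2 are all 1, so H_1 = Z.
  H_2: rank ker ∂_2 − rank ∂_3 = (6 − 6) − 0 = 0, and there is no ∂_3, so H_2 = 0.

(K is a triangulation of the cylinder S^1 x I.)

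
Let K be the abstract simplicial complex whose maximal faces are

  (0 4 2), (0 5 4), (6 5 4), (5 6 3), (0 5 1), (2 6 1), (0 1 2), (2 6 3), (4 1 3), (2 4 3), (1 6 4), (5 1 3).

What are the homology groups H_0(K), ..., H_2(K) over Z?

H_0 ≅ Z,  H_1 ≅ Z/2,  H_2 = 0.

Order the vertices as 0 < 1 < 2 < 3 < 4 < 5 < 6. Listing each simplex with vertices in this order, K has dimension 2 with simplices:

  0-simplices (7): [0], [1], [2], [3], [4], [5], [6]
  1-simplices (18): [0,1], [0,2], [0,4], [0,5], [1,2], [1,3], [1,4], [1,5], [1,6], [2,3], [2,4], [2,6], [3,4], [3,5], [3,6], [4,5], [4,6], [5,6]
  2-simplices (12): [0,1,2], [0,1,5], [0,2,4], [0,4,5], [1,2,6], [1,3,4], [1,3,5], [1,4,6], [2,3,4], [2,3,6], [3,5,6], [4,5,6]

so the chain groups are C_0 ≅ Z^7, C_1 ≅ Z^18, C_2 ≅ Z^12.

∂_1: C_1 → C_0 is given by ∂[p,q] = [q] − [p].
The 7×18 boundary matrix has rank 6 and Smith normal form diag(1,1,1,1,1,1).

The boundary map ∂_2: C_2 → C_1 sends each 2-simplex [p,q,r] to [q,r] − [p,r] + [p,q]. For instance
  ∂[0,4,5] = [4,5] − [0,5] + [0,4],
  ∂[0,2,4] = [2,4] − [0,4] + [0,2].
As a 18×12 matrix over Z this has rank 12, with invariant factors (1,1,1,1,1,1,1,1,1,1,1,2).

Computing H_k = (kernel of ∂_k) / (image of ∂_{k+1}):

  H_0: rank C_0 − rank ∂_1 = 7 − 6 = 1, and the invariant factors of ∂_1 are all 1, so H_0 = Z.
  H_1: rank ker ∂_1 − rank ∂_2 = (18 − 6) − 12 = 0, and ∂_2 has invariant factor 2 > 1, so H_1 = Z/2.
  H_2: rank ker ∂_2 − rank ∂_3 = (12 − 12) − 0 = 0, and there is no ∂_3, so H_2 = 0.

(K is a triangulation of the real projective plane RP^2.)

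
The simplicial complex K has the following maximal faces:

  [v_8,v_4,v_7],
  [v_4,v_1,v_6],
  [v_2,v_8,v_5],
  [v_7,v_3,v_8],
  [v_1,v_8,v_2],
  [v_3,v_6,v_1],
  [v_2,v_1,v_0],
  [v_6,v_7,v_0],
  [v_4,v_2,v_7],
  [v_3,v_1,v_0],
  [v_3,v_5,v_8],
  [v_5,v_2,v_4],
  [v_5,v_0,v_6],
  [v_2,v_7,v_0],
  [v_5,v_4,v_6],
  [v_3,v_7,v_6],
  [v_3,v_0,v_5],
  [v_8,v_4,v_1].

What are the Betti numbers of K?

Fix the vertex order v_0 < v_1 < v_2 < v_3 < v_4 < v_5 < v_6 < v_7 < v_8 and write every simplex with vertices in increasing order. Then dim K = 2 and the simplices of K are:

  0-simplices (9): [v_0], [v_1], [v_2], [v_3], [v_4], [v_5], [v_6], [v_7], [v_8]
  1-simplices (27): (27 of them)
  2-simplices (18): (18 of them)

so the chain groups are C_0 ≅ Z^9, C_1 ≅ Z^27, C_2 ≅ Z^18.

The boundary map ∂_1: C_1 → C_0 is given by ∂[p,q] = [q] − [p]. For instance
  ∂[v_4,v_6] = [v_6] − [v_4].
This gives a 9×27 integer matrix of rank 8; reducing to Smith normal form yields diagonal entries (1,1,1,1,1,1,1,1).

The boundary map ∂_2: C_2 → C_1 acts by ∂[p,q,r] = [q,r] − [p,r] + [p,q]. For instance
  ∂[v_2,v_5,v_8] = [v_5,v_8] − [v_2,v_8] + [v_2,v_5],
  ∂[v_4,v_7,v_8] = [v_7,v_8] − [v_4,v_8] + [v_4,v_7].
The resulting 27×18 matrix has rank 18, and its Smith normal form has invariant factors (1,1,1,1,1,1,1,1,1,1,1,1,1,1,1,1,1,2).

Computing H_k = (kernel of ∂_k) / (image of ∂_{k+1}):

  H_0: rank C_0 − rank ∂_1 = 9 − 8 = 1, and the invariant factors of ∂_1 are all 1, so H_0 = Z.
  H_1: rank ker ∂_1 − rank ∂_2 = (27 − 8) − 18 = 1, and ∂_2 has invariant factor 2 > 1, so H_1 = Z ⊕ Z/2Z.
  H_2: rank ker ∂_2 − rank ∂_3 = (18 − 18) − 0 = 0, and there is no ∂_3, so H_2 = 0.

(K is a triangulation of the Klein bottle.)

Hence the Betti numbers are b_0 = 1, b_1 = 1, b_2 = 0.

b_0 = 1, b_1 = 1, b_2 = 0.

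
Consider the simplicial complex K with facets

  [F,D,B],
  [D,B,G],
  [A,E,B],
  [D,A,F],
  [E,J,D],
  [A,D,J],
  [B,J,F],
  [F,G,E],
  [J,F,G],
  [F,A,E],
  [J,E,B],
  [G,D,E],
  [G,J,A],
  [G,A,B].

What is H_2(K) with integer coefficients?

H_2 ≅ Z.

Order the vertices as A < B < D < E < F < G < J. Listing each simplex with vertices in this order, K has dimension 2 with simplices:

  0-simplices (7): A, B, D, E, F, G, J
  1-simplices (21): AB, AD, AE, AF, AG, AJ, BD, BE, BF, BG, BJ, DE, DF, DG, DJ, EF, EG, EJ, FG, FJ, GJ
  2-simplices (14): ABE, ABG, ADF, ADJ, AEF, AGJ, BDF, BDG, BEJ, BFJ, DEG, DEJ, EFG, FGJ

Hence C_0 ≅ Z^7, C_1 ≅ Z^21, C_2 ≅ Z^14.

Boundary ∂_1: C_1 → C_0 is given by ∂[p,q] = [q] − [p]. For instance
  ∂EF = F − E.
The 7×21 boundary matrix has rank 6 and Smith normal form diag(1,1,1,1,1,1).

Boundary ∂_2: C_2 → C_1 sends each 2-simplex [p,q,r] to [q,r] − [p,r] + [p,q]. For instance
  ∂DEG = EG − DG + DE,
  ∂BDF = DF − BF + BD.
The 21×14 boundary matrix has rank 13 and Smith normal form diag(1,1,1,1,1,1,1,1,1,1,1,1,1).

Now H_k = ker ∂_k / im ∂_{k+1}, so:

  H_2: rank ker ∂_2 − rank ∂_3 = (14 − 13) − 0 = 1, and there is no ∂_3, so H_2 ≅ Z.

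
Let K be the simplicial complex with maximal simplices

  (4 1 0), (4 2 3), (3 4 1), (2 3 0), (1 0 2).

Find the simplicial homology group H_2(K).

H_2 = 0.

Take the total order 0 < 1 < 2 < 3 < 4 on the vertex set. Then K (dimension 2) consists of the simplices:

  0-simplices (5): [0], [1], [2], [3], [4]
  1-simplices (10): [0,1], [0,2], [0,3], [0,4], [1,2], [1,3], [1,4], [2,3], [2,4], [3,4]
  2-simplices (5): [0,1,2], [0,1,4], [0,2,3], [1,3,4], [2,3,4]

giving chain groups C_0 ≅ Z^5, C_1 ≅ Z^10, C_2 ≅ Z^5.

The boundary map ∂_1: C_1 → C_0 maps an edge to its endpoints' difference, ∂[p,q] = q − p.
The resulting 5×10 matrix has rank 4, and its Smith normal form has invariant factors (1,1,1,1).

∂_2: C_2 → C_1 acts by ∂[p,q,r] = [q,r] − [p,r] + [p,q]. For instance
  ∂[2,3,4] = [3,4] − [2,4] + [2,3],
  ∂[0,2,3] = [2,3] − [0,3] + [0,2].
The 10×5 boundary matrix has rank 5 and Smith normal form diag(1,1,1,1,1).

Computing H_k = (kernel of ∂_k) / (image of ∂_{k+1}):

  H_2: rank ker ∂_2 − rank ∂_3 = (5 − 5) − 0 = 0, and there is no ∂_3, so H_2 ≅ 0.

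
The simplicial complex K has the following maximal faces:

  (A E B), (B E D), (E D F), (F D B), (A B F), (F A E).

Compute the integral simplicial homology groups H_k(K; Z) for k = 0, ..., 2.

H_0 = Z,  H_1 = 0,  H_2 = Z.

Fix the vertex order A < B < D < E < F and write every simplex with vertices in increasing order. Then dim K = 2 and the simplices of K are:

  0-simplices (5): A, B, D, E, F
  1-simplices (9): AB, AE, AF, BD, BE, BF, DE, DF, EF
  2-simplices (6): ABE, ABF, AEF, BDE, BDF, DEF

so the chain groups are C_0 ≅ Z^5, C_1 ≅ Z^9, C_2 ≅ Z^6.

The boundary map ∂_1: C_1 → C_0 is given by ∂[p,q] = [q] − [p]. For instance
  ∂BE = E − B.
As a 5×9 matrix over Z this has rank 4, with invariant factors (1,1,1,1).

∂_2: C_2 → C_1 sends each 2-simplex [p,q,r] to [q,r] − [p,r] + [p,q]. For instance
  ∂ABE = BE − AE + AB,
  ∂AEF = EF − AF + AE.
As a 9×6 matrix over Z this has rank 5, with invariant factors (1,1,1,1,1).

Computing H_k = (kernel of ∂_k) / (image of ∂_{k+1}):

  H_0: rank C_0 − rank ∂_1 = 5 − 4 = 1, and the invariant factors of ∂_1 are all 1, so H_0 = Z.
  H_1: rank ker ∂_1 − rank ∂_2 = (9 − 4) − 5 = 0, and the invariant factors of ∂_2 are all 1, so H_1 = 0.
  H_2: rank ker ∂_2 − rank ∂_3 = (6 − 5) − 0 = 1, and there is no ∂_3, so H_2 = Z.

As a check, the Euler characteristic is 5 − 9 + 6 = 2, which agrees with 1 − 0 + 1 = 2.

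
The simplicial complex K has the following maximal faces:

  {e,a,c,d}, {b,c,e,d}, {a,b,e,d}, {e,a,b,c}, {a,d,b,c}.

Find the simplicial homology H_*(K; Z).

H_0 ≅ Z,  H_1 = 0,  H_2 = 0,  H_3 ≅ Z.

Fix the vertex order a < b < c < d < e and write every simplex with vertices in increasing order. Then dim K = 3 and the simplices of K are:

  0-simplices (5): a, b, c, d, e
  1-simplices (10): ab, ac, ad, ae, bc, bd, be, cd, ce, de
  2-simplices (10): abc, abd, abe, acd, ace, ade, bcd, bce, bde, cde
  3-simplices (5): abcd, abce, abde, acde, bcde

so the chain groups are C_0 ≅ Z^5, C_1 ≅ Z^10, C_2 ≅ Z^10, C_3 ≅ Z^5.

The boundary map ∂_1: C_1 → C_0 maps an edge to its endpoints' difference, ∂[p,q] = q − p. For instance
  ∂ae = e − a.
This gives a 5×10 integer matrix of rank 4; reducing to Smith normal form yields diagonal entries (1,1,1,1).

Boundary ∂_2: C_2 → C_1 acts by ∂[p,q,r] = [q,r] − [p,r] + [p,q]. For instance
  ∂cde = de − ce + cd,
  ∂abe = be − ae + ab.
As a 10×10 matrix over Z this has rank 6, with invariant factors (1,1,1,1,1,1).

Boundary ∂_3: C_3 → C_2 sends each 3-simplex σ to the alternating sum Σ_i (−1)^i (σ with its i-th vertex removed). For instance
  ∂abcd = bcd − acd + abd − abc,
  ∂abce = bce − ace + abe − abc.
This gives a 10×5 integer matrix of rank 4; reducing to Smith normal form yields diagonal entries (1,1,1,1).

Now H_k = ker ∂_k / im ∂_{k+1}, so:

  H_0: rank C_0 − rank ∂_1 = 5 − 4 = 1, and the invariant factors of ∂_1 are all 1, so H_0 ≅ Z.
  H_1: rank ker ∂_1 − rank ∂_2 = (10 − 4) − 6 = 0, and the invariant factors of ∂_2 are all 1, so H_1 ≅ 0.
  H_2: rank ker ∂_2 − rank ∂_3 = (10 − 6) − 4 = 0, and the invariant factors of ∂_3 are all 1, so H_2 ≅ 0.
  H_3: rank ker ∂_3 − rank ∂_4 = (5 − 4) − 0 = 1, and there is no ∂_4, so H_3 ≅ Z.

As a check, the Euler characteristic is 5 − 10 + 10 − 5 = 0, which agrees with 1 − 0 + 0 − 1 = 0.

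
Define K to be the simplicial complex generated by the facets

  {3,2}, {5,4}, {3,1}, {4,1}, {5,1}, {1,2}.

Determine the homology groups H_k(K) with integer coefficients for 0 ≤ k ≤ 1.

We work with the vertex ordering 1 < 2 < 3 < 4 < 5. The simplices of K, each written with vertices in increasing order, are:

  0-simplices (5): [1], [2], [3], [4], [5]
  1-simplices (6): [1,2], [1,3], [1,4], [1,5], [2,3], [4,5]

Hence C_0 ≅ Z^5, C_1 ≅ Z^6.

∂_1: C_1 → C_0 sends each edge [p,q] (with p < q) to q − p. For instance
  ∂[1,2] = [2] − [1].
As a 5×6 matrix over Z this has rank 4, with invariant factors (1,1,1,1).

Reading off H_k = ker ∂_k / im ∂_{k+1}:

  H_0: rank C_0 − rank ∂_1 = 5 − 4 = 1, and the invariant factors of ∂_1 are all 1, so H_0 = Z.
  H_1: rank ker ∂_1 − rank ∂_2 = (6 − 4) − 0 = 2, and there is no ∂_2, so H_1 = Z^2.

As a check, the Euler characteristic is 5 − 6 = -1, which agrees with 1 − 2 = -1.

H_0 = Z,  H_1 = Z^2.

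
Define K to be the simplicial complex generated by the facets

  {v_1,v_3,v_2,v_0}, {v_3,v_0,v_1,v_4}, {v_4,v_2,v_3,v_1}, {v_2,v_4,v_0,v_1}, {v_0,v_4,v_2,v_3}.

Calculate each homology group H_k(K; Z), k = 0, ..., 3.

H_0 ≅ Z,  H_1 = 0,  H_2 = 0,  H_3 ≅ Z.

Fix the vertex order v_0 < v_1 < v_2 < v_3 < v_4 and write every simplex with vertices in increasing order. Then dim K = 3 and the simplices of K are:

  0-simplices (5): [v_0], [v_1], [v_2], [v_3], [v_4]
  1-simplices (10): [v_0,v_1], [v_0,v_2], [v_0,v_3], [v_0,v_4], [v_1,v_2], [v_1,v_3], [v_1,v_4], [v_2,v_3], [v_2,v_4], [v_3,v_4]
  2-simplices (10): [v_0,v_1,v_2], [v_0,v_1,v_3], [v_0,v_1,v_4], [v_0,v_2,v_3], [v_0,v_2,v_4], [v_0,v_3,v_4], [v_1,v_2,v_3], [v_1,v_2,v_4], [v_1,v_3,v_4], [v_2,v_3,v_4]
  3-simplices (5): [v_0,v_1,v_2,v_3], [v_0,v_1,v_2,v_4], [v_0,v_1,v_3,v_4], [v_0,v_2,v_3,v_4], [v_1,v_2,v_3,v_4]

so the chain groups are C_0 ≅ Z^5, C_1 ≅ Z^10, C_2 ≅ Z^10, C_3 ≅ Z^5.

∂_1: C_1 → C_0 maps an edge to its endpoints' difference, ∂[p,q] = q − p.
The resulting 5×10 matrix has rank 4, and its Smith normal form has invariant factors (1,1,1,1).

Boundary ∂_2: C_2 → C_1 maps a triangle to the signed sum of its edges. For instance
  ∂[v_1,v_3,v_4] = [v_3,v_4] − [v_1,v_4] + [v_1,v_3],
  ∂[v_0,v_2,v_4] = [v_2,v_4] − [v_0,v_4] + [v_0,v_2].
This gives a 10×10 integer matrix of rank 6; reducing to Smith normal form yields diagonal entries (1,1,1,1,1,1).

Boundary ∂_3: C_3 → C_2 sends each 3-simplex σ to the alternating sum Σ_i (−1)^i (σ with its i-th vertex removed). For instance
  ∂[v_1,v_2,v_3,v_4] = [v_2,v_3,v_4] − [v_1,v_3,v_4] + [v_1,v_2,v_4] − [v_1,v_2,v_3],
  ∂[v_0,v_1,v_2,v_3] = [v_1,v_2,v_3] − [v_0,v_2,v_3] + [v_0,v_1,v_3] − [v_0,v_1,v_2].
The 10×5 boundary matrix has rank 4 and Smith normal form diag(1,1,1,1).

Now H_k = ker ∂_k / im ∂_{k+1}, so:

  H_0: rank C_0 − rank ∂_1 = 5 − 4 = 1, and the invariant factors of ∂_1 are all 1, so H_0 = Z.
  H_1: rank ker ∂_1 − rank ∂_2 = (10 − 4) − 6 = 0, and the invariant factors of ∂_2 are all 1, so H_1 = 0.
  H_2: rank ker ∂_2 − rank ∂_3 = (10 − 6) − 4 = 0, and the invariant factors of ∂_3 are all 1, so H_2 = 0.
  H_3: rank ker ∂_3 − rank ∂_4 = (5 − 4) − 0 = 1, and there is no ∂_4, so H_3 = Z.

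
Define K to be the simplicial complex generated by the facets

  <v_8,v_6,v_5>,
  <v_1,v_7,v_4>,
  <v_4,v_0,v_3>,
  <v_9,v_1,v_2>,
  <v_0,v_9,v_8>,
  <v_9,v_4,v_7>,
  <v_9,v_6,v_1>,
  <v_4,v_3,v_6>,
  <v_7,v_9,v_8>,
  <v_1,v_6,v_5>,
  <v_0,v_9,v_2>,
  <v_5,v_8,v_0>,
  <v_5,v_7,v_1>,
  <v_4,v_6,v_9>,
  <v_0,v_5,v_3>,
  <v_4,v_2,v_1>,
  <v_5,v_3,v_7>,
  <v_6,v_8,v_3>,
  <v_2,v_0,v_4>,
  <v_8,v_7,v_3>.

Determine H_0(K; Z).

Fix the vertex order v_0 < v_1 < v_2 < v_3 < v_4 < v_5 < v_6 < v_7 < v_8 < v_9 and write every simplex with vertices in increasing order. Then dim K = 2 and the simplices of K are:

  0-simplices (10): [v_0], [v_1], [v_2], [v_3], [v_4], [v_5], [v_6], [v_7], [v_8], [v_9]
  1-simplices (30): (30 of them)
  2-simplices (20): (20 of them)

so the chain groups are C_0 ≅ Z^10, C_1 ≅ Z^30, C_2 ≅ Z^20.

Boundary ∂_1: C_1 → C_0 maps an edge to its endpoints' difference, ∂[p,q] = q − p. For instance
  ∂[v_0,v_3] = [v_3] − [v_0].
As a 10×30 matrix over Z this has rank 9, with invariant factors (1,1,1,1,1,1,1,1,1).

∂_2: C_2 → C_1 acts by ∂[p,q,r] = [q,r] − [p,r] + [p,q]. For instance
  ∂[v_1,v_2,v_9] = [v_2,v_9] − [v_1,v_9] + [v_1,v_2],
  ∂[v_4,v_7,v_9] = [v_7,v_9] − [v_4,v_9] + [v_4,v_7].
As a 30×20 matrix over Z this has rank 20, with invariant factors (1,1,1,1,1,1,1,1,1,1,1,1,1,1,1,1,1,1,1,2).

From H_k ≅ ker(∂_k) / im(∂_{k+1}) we obtain:

  H_0: rank C_0 − rank ∂_1 = 10 − 9 = 1, and the invariant factors of ∂_1 are all 1, so H_0 ≅ Z.

H_0 = Z.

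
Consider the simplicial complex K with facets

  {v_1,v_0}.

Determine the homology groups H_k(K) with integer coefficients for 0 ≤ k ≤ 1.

K has 2 vertices, 1 edge.
rank ∂_0 = 0, rank ∂_1 = 1 ⇒ b_0 = 2 − 0 − 1 = 1; all invariant factors of ∂_1 are 1 so no torsion. So H_0 = Z.
rank ∂_1 = 1, rank ∂_2 = 0 ⇒ b_1 = 1 − 1 − 0 = 0. So H_1 = 0.

H_0 = Z,  H_1 = 0.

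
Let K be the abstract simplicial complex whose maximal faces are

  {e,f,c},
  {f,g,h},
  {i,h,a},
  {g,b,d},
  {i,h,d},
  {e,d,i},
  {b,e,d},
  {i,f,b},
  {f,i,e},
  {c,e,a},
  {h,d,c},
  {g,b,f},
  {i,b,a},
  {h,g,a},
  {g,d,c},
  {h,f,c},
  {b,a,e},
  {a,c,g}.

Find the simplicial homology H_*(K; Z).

We work with the vertex ordering a < b < c < d < e < f < g < h < i. The simplices of K, each written with vertices in increasing order, are:

  0-simplices (9): a, b, c, d, e, f, g, h, i
  1-simplices (27): ab, ac, ae, ag, ah, ai, bd, be, bf, bg, bi, cd, ce, cf, cg, ch, de, dg, dh, di, ef, ei, fg, fh, fi, gh, hi
  2-simplices (18): abe, abi, ace, acg, agh, ahi, bde, bdg, bfg, bfi, cdg, cdh, cef, cfh, dei, dhi, efi, fgh

Hence C_0 ≅ Z^9, C_1 ≅ Z^27, C_2 ≅ Z^18.

Boundary ∂_1: C_1 → C_0 is given by ∂[p,q] = [q] − [p]. For instance
  ∂ab = b − a.
As a 9×27 matrix over Z this has rank 8, with invariant factors (1,1,1,1,1,1,1,1).

Boundary ∂_2: C_2 → C_1 acts by ∂[p,q,r] = [q,r] − [p,r] + [p,q]. For instance
  ∂cef = ef − cf + ce,
  ∂cfh = fh − ch + cf.
As a 27×18 matrix over Z this has rank 18, with invariant factors (1,1,1,1,1,1,1,1,1,1,1,1,1,1,1,1,1,2).

Now H_k = ker ∂_k / im ∂_{k+1}, so:

  H_0: rank C_0 − rank ∂_1 = 9 − 8 = 1, and the invariant factors of ∂_1 are all 1, so H_0 = Z.
  H_1: rank ker ∂_1 − rank ∂_2 = (27 − 8) − 18 = 1, and ∂_2 has invariant factor 2 > 1, so H_1 = Z ⊕ Z/2.
  H_2: rank ker ∂_2 − rank ∂_3 = (18 − 18) − 0 = 0, and there is no ∂_3, so H_2 = 0.

H_0 = Z,  H_1 = Z ⊕ Z/2,  H_2 = 0.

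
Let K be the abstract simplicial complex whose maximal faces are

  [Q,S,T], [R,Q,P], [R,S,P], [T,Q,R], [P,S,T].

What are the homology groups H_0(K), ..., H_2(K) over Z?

Order the vertices as P < Q < R < S < T. Listing each simplex with vertices in this order, K has dimension 2 with simplices:

  0-simplices (5): P, Q, R, S, T
  1-simplices (10): PQ, PR, PS, PT, QR, QS, QT, RS, RT, ST
  2-simplices (5): PQR, PRS, PST, QRT, QST

Hence C_0 ≅ Z^5, C_1 ≅ Z^10, C_2 ≅ Z^5.

∂_1: C_1 → C_0 maps an edge to its endpoints' difference, ∂[p,q] = q − p. For instance
  ∂RS = S − R.
This gives a 5×10 integer matrix of rank 4; reducing to Smith normal form yields diagonal entries (1,1,1,1).

The boundary map ∂_2: C_2 → C_1 maps a triangle to the signed sum of its edges. For instance
  ∂PST = ST − PT + PS,
  ∂PRS = RS − PS + PR.
As a 10×5 matrix over Z this has rank 5, with invariant factors (1,1,1,1,1).

Computing H_k = (kernel of ∂_k) / (image of ∂_{k+1}):

  H_0: rank C_0 − rank ∂_1 = 5 − 4 = 1, and the invariant factors of ∂_1 are all 1, so H_0 = Z.
  H_1: rank ker ∂_1 − rank ∂_2 = (10 − 4) − 5 = 1, and the invariant factors of ∂_2 are all 1, so H_1 = Z.
  H_2: rank ker ∂_2 − rank ∂_3 = (5 − 5) − 0 = 0, and there is no ∂_3, so H_2 = 0.

(K is a triangulation of the Möbius band.)

H_0 = Z,  H_1 = Z,  H_2 = 0.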